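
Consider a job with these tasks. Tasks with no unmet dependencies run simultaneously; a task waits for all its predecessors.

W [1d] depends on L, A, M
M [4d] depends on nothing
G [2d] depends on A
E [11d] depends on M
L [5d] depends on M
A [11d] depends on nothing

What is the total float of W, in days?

M→E = 4+11 = 15 sets the makespan at 15 days.
Longest path through W: 12 days (earliest finish 12, latest finish 15).
Float = 15 − 12 = 3.

3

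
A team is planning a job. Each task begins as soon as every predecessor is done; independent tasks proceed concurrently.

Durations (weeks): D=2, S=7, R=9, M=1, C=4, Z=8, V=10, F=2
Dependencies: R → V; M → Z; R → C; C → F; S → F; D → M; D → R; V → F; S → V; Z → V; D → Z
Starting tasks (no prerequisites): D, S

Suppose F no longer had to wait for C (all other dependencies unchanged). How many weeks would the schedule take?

23

Before: longest chain D→R→V→F = 2+9+10+2 = 23, finish 23.
Dropping C→F doesn't change F's earliest start (21); another predecessor still binds.
The longest chain is now D→R→V→F = 2+9+10+2 = 23, so the schedule takes 23 weeks.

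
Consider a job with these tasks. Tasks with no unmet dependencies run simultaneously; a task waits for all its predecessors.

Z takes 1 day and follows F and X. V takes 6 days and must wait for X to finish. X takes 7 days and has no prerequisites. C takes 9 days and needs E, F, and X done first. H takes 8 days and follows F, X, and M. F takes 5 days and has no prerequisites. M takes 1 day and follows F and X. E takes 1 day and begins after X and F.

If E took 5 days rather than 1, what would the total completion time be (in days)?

21

As given, the longest chain is X→E→C = 7+1+9 = 17, so the finish is 17 days.
E lies on that path, so at 5 days the path becomes 21 days.
The critical path is still X→E→C; finish is now 21 days.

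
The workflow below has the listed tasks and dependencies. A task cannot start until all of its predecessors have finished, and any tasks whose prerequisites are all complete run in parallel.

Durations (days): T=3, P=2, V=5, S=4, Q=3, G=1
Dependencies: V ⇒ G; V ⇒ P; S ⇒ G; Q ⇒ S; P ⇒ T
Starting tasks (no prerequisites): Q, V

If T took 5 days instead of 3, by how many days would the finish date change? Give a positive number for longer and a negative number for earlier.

Baseline: V→P→T = 5+2+3 = 10 → 10 days.
T lies on that path, so at 5 days the path becomes 12 days.
The critical path is still V→P→T; finish is now 12 days.
Change in finish: 12 − 10 = +2 days.

2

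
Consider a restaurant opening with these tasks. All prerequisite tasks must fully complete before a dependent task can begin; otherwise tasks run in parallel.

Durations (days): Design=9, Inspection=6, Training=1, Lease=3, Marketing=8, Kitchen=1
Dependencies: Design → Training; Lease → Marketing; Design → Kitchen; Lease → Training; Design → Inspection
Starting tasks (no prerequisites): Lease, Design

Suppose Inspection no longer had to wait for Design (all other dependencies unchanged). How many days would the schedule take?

11

Original critical path: Design→Inspection = 9+6 = 15 ⇒ 15 days.
Without Design→Inspection, Inspection's earliest start moves from 9 to 0.
The longest chain is now Lease→Marketing = 3+8 = 11, so the schedule takes 11 days.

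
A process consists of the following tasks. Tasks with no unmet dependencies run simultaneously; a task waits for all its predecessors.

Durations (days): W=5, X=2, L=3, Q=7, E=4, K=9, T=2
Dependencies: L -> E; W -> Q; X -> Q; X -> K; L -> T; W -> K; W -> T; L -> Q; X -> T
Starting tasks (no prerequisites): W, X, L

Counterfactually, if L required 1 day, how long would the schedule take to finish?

14

Actual critical path: W→K = 5+9 = 14 ⇒ 14 days.
L has 4 days of float (longest path through it is 10).
No other chain overtakes it, so the finish is 14 days.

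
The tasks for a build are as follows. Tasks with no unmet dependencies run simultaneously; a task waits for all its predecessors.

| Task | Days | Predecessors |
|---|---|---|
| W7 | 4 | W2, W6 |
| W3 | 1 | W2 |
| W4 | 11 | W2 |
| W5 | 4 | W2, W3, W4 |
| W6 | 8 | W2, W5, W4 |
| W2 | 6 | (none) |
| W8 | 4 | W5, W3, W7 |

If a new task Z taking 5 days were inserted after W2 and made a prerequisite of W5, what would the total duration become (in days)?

37

Originally the project takes 37 days.
With Z inserted, W5 now waits for max(W2, W3, W4, Z).
New critical path: W2→W4→W5→W6→W7→W8 = 6+11+4+8+4+4 = 37 ⇒ 37 days.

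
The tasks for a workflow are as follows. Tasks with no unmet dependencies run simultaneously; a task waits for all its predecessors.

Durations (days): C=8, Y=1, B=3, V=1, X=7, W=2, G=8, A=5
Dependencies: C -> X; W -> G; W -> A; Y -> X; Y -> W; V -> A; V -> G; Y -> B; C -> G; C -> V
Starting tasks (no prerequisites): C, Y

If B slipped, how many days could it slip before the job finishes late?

The longest chain is C→V→G = 8+1+8 = 17; overall finish 17 days.
The longest chain containing B totals 4 days.
So B can slip 17 − 4 = 13 days.

13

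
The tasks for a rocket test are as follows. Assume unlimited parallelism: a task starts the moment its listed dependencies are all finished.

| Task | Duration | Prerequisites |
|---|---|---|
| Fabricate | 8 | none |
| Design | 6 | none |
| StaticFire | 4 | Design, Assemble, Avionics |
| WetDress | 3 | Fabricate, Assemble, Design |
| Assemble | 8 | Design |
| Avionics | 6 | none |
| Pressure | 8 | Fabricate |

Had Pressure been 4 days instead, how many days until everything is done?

18

Actual critical path: Design→Assemble→StaticFire = 6+8+4 = 18 ⇒ 18 days.
The longest path through Pressure is only 16 days, so Pressure has float 2.
No other chain overtakes it, so the finish is 18 days.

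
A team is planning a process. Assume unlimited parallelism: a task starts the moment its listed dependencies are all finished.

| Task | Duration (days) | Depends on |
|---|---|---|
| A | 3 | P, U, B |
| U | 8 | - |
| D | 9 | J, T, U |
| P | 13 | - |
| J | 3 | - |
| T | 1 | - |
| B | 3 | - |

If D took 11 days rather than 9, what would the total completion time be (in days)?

19

Critical path before the change: U→D = 8+9 = 17 giving 17 days.
Since D is critical, the +2 change carries straight to that chain (now 19 days).
That remains the longest chain; total 19 days.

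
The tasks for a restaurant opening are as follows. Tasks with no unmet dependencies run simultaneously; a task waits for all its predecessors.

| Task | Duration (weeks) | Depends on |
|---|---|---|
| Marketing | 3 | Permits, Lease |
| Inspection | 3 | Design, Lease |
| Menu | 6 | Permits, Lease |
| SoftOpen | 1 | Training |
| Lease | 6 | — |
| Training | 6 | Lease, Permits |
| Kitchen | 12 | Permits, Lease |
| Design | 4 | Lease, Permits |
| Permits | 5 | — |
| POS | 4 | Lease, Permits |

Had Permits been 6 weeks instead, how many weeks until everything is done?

18

Baseline: Lease→Kitchen = 6+12 = 18 → 18 weeks.
Permits is off the critical path — its longest chain is 17 weeks, giving 1 of slack.
That remains the longest chain; total 18 weeks.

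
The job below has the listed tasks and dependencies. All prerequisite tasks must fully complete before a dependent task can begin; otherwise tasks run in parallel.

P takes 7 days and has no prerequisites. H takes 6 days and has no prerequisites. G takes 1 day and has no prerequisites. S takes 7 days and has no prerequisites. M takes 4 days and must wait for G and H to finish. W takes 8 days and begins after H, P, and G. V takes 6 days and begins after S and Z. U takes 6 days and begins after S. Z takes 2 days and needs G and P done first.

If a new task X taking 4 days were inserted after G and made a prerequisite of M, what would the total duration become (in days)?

Originally the project takes 15 days.
With X inserted, M now waits for max(G, H, X).
New critical path: P→Z→V = 7+2+6 = 15 ⇒ 15 days.

15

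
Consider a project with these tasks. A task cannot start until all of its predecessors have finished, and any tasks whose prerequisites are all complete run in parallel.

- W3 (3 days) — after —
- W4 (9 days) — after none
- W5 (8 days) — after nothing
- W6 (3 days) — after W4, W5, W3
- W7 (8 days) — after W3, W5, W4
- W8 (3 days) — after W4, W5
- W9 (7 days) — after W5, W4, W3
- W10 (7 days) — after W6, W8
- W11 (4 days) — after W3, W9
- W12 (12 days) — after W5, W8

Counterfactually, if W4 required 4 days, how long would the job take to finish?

The binding path is W4→W8→W12 = 9+3+12 = 24; finish at 24 days.
W4 is on the critical path; changing it to 4 makes that path 19 days.
Now W5→W8→W12 = 8+3+12 = 23 is longest, so the finish becomes 23 days.

23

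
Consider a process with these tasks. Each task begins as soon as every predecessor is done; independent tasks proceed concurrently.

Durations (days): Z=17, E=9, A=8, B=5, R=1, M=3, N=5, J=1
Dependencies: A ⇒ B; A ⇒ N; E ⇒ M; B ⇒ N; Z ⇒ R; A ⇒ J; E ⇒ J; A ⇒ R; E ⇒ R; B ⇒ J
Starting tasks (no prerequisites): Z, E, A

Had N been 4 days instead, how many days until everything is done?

Critical path before the change: A→B→N = 8+5+5 = 18 giving 18 days.
N is on the critical path; changing it to 4 makes that path 17 days.
Now Z→R = 17+1 = 18 is longest, so the finish becomes 18 days.

18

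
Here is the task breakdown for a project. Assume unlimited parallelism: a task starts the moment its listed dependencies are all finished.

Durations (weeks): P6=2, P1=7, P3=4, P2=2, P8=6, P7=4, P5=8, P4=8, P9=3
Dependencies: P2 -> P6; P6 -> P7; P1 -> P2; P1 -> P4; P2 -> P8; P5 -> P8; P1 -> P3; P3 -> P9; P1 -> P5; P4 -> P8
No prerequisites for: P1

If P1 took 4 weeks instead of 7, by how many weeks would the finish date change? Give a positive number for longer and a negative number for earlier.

Critical path before the change: P1→P4→P8 = 7+8+6 = 21 giving 21 weeks.
P1 is on the critical path; changing it to 4 makes that path 18 weeks.
That remains the longest chain; total 18 weeks.
Change in finish: 18 − 21 = -3 weeks.

-3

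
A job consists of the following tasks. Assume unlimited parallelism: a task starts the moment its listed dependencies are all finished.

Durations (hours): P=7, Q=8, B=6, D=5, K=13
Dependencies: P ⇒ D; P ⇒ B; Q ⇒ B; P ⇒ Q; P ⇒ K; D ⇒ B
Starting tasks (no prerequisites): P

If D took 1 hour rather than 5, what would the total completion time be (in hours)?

As given, the longest chain is P→Q→B = 7+8+6 = 21, so the finish is 21 hours.
The longest path through D is only 18 hours, so D has float 3.
The critical path is still P→Q→B; finish is now 21 hours.

21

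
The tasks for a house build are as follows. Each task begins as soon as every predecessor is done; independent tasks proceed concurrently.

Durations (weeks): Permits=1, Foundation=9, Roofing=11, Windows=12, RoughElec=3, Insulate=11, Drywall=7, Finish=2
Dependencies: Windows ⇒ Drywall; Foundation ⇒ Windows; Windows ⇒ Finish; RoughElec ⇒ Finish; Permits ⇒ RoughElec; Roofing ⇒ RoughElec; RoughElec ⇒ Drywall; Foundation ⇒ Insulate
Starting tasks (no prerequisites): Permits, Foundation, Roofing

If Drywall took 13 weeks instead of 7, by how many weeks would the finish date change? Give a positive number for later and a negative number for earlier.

6

Baseline: Foundation→Windows→Drywall = 9+12+7 = 28 → 28 weeks.
Since Drywall is critical, the +6 change carries straight to that chain (now 34 weeks).
No other chain overtakes it, so the finish is 34 weeks.
Change in finish: 34 − 28 = +6 weeks.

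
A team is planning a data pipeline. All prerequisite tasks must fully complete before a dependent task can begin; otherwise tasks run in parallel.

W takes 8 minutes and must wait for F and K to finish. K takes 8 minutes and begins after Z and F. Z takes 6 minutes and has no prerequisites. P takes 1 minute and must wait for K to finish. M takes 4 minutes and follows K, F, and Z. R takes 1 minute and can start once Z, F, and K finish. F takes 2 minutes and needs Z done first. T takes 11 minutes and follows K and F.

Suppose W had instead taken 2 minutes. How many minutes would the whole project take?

Actual critical path: Z→F→K→T = 6+2+8+11 = 27 ⇒ 27 minutes.
W is off the critical path — its longest chain is 24 minutes, giving 3 of slack.
The critical path is still Z→F→K→T; finish is now 27 minutes.

27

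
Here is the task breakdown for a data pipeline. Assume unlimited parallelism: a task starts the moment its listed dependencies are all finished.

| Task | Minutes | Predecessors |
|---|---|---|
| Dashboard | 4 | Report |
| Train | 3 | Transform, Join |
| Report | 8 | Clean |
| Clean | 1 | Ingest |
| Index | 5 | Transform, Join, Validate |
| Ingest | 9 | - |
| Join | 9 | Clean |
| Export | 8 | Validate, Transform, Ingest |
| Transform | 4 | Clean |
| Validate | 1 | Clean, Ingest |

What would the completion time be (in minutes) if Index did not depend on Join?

With the dependency in place, Ingest→Clean→Join→Index = 9+1+9+5 = 24 sets the finish at 24 minutes.
Without Join→Index, Index's earliest start moves from 19 to 14.
New critical path: Ingest→Clean→Join→Train = 9+1+9+3 = 22 ⇒ 22 minutes.

22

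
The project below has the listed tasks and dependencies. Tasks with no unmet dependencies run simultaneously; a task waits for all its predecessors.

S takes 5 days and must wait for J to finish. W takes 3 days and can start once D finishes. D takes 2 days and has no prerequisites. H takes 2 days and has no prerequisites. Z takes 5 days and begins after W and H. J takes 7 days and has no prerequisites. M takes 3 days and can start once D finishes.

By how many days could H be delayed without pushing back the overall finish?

5

J→S = 7+5 = 12 sets the makespan at 12 days.
Longest path through H: 7 days (earliest finish 2, latest finish 7).
So H can slip 7 − 2 = 5 days.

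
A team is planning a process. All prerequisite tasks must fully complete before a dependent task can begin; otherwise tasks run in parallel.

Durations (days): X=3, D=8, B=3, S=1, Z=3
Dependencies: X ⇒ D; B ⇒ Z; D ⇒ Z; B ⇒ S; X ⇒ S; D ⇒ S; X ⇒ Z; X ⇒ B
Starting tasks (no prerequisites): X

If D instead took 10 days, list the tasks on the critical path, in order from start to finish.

X, D, Z

As given, the longest chain is X→D→Z = 3+8+3 = 14, so the finish is 14 days.
D lies on that path, so at 10 days the path becomes 16 days.
The critical path is still X→D→Z; finish is now 16 days.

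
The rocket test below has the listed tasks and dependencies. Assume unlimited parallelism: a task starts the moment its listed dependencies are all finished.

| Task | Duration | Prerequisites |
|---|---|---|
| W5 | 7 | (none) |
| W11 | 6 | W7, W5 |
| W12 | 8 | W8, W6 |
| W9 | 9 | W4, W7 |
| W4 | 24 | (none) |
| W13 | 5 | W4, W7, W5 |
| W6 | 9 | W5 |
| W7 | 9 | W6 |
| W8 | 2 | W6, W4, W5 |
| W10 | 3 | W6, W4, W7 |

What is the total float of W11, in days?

W4→W8→W12 = 24+2+8 = 34 sets the makespan at 34 days.
Longest path through W11: 31 days (earliest finish 31, latest finish 34).
Slack of W11 = 28 − 25 = 3 days.

3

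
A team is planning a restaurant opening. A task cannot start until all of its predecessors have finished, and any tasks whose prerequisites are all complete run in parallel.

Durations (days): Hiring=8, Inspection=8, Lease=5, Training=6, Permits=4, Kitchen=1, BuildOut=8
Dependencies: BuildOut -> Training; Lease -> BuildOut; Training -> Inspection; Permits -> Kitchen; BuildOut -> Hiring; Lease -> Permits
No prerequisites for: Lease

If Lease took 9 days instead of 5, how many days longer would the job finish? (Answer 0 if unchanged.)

4

Baseline: Lease→BuildOut→Training→Inspection = 5+8+6+8 = 27 → 27 days.
Since Lease is critical, the +4 change carries straight to that chain (now 31 days).
No other chain overtakes it, so the finish is 31 days.
Change in finish: 31 − 27 = +4 days.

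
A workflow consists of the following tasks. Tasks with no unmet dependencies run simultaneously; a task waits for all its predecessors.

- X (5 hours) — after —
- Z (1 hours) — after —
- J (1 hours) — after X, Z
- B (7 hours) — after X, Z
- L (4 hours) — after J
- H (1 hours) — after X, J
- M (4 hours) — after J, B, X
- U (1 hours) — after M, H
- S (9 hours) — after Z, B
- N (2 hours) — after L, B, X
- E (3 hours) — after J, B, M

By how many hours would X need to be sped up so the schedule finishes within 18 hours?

Current finish: 21 hours; target: 18.
X is on every critical path, so each hour cut from X cuts the finish by one (this holds down to a finish of 17).
Need 21 − 18 = 3 hours off X → X becomes 2 hours, finish becomes 18.

3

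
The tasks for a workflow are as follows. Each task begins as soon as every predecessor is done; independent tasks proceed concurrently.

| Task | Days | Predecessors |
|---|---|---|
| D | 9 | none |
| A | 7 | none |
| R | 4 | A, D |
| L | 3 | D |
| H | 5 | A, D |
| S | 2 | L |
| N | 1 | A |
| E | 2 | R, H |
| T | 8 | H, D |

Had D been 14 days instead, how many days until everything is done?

27

Critical path before the change: D→H→T = 9+5+8 = 22 giving 22 days.
D lies on that path, so at 14 days the path becomes 27 days.
No other chain overtakes it, so the finish is 27 days.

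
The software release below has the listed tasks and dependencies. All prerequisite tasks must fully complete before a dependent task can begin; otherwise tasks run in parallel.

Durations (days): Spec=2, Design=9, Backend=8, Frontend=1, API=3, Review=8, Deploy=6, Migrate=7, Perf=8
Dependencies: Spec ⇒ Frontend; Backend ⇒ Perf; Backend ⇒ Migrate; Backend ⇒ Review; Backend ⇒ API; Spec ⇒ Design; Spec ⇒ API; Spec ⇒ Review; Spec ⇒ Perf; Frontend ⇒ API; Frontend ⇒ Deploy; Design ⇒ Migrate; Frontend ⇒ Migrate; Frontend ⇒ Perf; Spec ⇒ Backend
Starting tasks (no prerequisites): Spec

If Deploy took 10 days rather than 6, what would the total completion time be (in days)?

18

The binding path is Spec→Design→Migrate = 2+9+7 = 18; finish at 18 days.
Deploy has 9 days of float (longest path through it is 9).
The critical path is still Spec→Design→Migrate; finish is now 18 days.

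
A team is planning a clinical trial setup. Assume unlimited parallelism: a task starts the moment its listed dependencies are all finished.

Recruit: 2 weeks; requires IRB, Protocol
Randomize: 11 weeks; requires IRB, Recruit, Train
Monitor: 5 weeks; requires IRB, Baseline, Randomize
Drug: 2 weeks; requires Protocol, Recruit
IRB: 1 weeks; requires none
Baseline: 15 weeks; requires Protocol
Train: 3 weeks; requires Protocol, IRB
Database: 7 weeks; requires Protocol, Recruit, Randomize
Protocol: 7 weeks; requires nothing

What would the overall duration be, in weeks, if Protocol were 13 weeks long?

Baseline: Protocol→Train→Randomize→Database = 7+3+11+7 = 28 → 28 weeks.
Protocol lies on that path, so at 13 weeks the path becomes 34 weeks.
The critical path is still Protocol→Train→Randomize→Database; finish is now 34 weeks.

34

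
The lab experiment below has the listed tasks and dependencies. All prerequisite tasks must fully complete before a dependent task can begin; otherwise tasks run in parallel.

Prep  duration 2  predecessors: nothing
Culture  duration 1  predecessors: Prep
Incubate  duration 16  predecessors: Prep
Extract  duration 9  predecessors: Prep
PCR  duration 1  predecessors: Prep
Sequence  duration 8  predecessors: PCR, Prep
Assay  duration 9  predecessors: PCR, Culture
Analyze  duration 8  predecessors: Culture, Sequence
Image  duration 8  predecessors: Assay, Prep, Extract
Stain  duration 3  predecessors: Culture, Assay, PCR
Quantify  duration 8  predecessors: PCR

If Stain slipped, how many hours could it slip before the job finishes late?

The longest chain is Prep→Culture→Assay→Image = 2+1+9+8 = 20; overall finish 20 hours.
Stain finishes as early as 15 and must finish by 20.
So Stain can slip 20 − 15 = 5 hours.

5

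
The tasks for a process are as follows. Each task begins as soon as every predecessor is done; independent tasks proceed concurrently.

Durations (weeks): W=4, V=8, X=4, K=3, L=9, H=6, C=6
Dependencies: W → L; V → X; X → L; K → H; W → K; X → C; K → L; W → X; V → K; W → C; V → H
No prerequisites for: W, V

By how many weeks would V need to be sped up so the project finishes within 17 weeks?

Current finish: 21 weeks; target: 17.
V is on every critical path, so each week cut from V cuts the finish by one (this holds down to a finish of 17).
Need 21 − 17 = 4 weeks off V → V becomes 4 weeks, finish becomes 17.

4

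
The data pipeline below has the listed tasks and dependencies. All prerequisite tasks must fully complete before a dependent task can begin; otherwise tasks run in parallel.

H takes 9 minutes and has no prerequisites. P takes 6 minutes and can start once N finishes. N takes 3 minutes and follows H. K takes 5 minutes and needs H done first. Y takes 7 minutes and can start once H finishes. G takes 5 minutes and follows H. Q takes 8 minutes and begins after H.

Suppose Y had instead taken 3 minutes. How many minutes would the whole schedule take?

18

The binding path is H→N→P = 9+3+6 = 18; finish at 18 minutes.
Y has 2 minutes of float (longest path through it is 16).
That remains the longest chain; total 18 minutes.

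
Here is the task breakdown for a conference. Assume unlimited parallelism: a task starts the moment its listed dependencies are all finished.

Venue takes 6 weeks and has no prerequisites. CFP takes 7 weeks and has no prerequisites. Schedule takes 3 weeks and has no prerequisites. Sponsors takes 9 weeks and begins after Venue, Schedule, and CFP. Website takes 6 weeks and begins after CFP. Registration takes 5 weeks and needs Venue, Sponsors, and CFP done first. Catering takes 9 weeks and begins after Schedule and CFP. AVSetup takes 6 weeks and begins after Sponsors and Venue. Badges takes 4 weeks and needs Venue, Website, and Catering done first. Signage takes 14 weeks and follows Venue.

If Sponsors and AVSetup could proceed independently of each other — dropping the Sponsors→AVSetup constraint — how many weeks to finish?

21

With the dependency in place, CFP→Sponsors→AVSetup = 7+9+6 = 22 sets the finish at 22 weeks.
Without Sponsors→AVSetup, AVSetup's earliest start moves from 16 to 6.
New critical path: CFP→Sponsors→Registration = 7+9+5 = 21 ⇒ 21 weeks.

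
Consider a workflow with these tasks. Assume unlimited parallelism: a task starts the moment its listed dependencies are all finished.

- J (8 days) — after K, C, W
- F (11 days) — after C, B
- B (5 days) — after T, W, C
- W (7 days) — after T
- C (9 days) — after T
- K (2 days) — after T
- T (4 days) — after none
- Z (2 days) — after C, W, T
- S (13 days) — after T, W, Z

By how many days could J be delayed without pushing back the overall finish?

The longest chain is T→C→B→F = 4+9+5+11 = 29; overall finish 29 days.
J finishes as early as 21 and must finish by 29.
So J can slip 29 − 21 = 8 days.

8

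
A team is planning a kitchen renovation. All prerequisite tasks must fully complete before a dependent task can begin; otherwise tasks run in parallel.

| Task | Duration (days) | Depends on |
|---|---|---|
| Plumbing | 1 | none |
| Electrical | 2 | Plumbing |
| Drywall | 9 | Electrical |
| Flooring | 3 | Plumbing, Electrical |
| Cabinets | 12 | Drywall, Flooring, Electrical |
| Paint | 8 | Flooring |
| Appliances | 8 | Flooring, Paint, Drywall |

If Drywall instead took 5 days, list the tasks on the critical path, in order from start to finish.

Plumbing, Electrical, Flooring, Paint, Appliances

The binding path is Plumbing→Electrical→Drywall→Cabinets = 1+2+9+12 = 24; finish at 24 days.
Drywall lies on that path, so at 5 days the path becomes 20 days.
New critical path: Plumbing→Electrical→Flooring→Paint→Appliances = 1+2+3+8+8 = 22 ⇒ 22 days.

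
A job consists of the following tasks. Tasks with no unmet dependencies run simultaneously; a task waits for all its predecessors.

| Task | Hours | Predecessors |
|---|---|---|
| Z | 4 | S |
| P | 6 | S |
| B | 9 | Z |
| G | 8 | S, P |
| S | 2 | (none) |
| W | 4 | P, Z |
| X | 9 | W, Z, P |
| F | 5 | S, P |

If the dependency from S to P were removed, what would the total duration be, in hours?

19

With the dependency in place, S→P→W→X = 2+6+4+9 = 21 sets the finish at 21 hours.
Without S→P, P's earliest start moves from 2 to 0.
New critical path: S→Z→W→X = 2+4+4+9 = 19 ⇒ 19 hours.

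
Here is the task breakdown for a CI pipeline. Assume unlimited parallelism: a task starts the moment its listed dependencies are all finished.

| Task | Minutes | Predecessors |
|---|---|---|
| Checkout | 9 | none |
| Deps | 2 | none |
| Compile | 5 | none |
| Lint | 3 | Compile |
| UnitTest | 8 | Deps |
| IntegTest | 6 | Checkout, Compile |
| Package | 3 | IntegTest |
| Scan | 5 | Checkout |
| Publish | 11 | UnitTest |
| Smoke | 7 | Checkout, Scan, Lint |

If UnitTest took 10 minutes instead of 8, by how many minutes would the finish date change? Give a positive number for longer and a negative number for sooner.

2

Actual critical path: Deps→UnitTest→Publish = 2+8+11 = 21 ⇒ 21 minutes.
Since UnitTest is critical, the +2 change carries straight to that chain (now 23 minutes).
That remains the longest chain; total 23 minutes.
Change in finish: 23 − 21 = +2 minutes.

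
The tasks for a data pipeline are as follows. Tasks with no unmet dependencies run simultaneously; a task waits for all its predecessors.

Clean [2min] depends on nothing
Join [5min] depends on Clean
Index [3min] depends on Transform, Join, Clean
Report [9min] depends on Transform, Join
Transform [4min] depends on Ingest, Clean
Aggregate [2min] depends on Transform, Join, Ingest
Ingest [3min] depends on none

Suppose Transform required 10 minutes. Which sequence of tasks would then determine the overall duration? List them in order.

Ingest, Transform, Report

The binding path is Ingest→Transform→Report = 3+4+9 = 16; finish at 16 minutes.
Transform lies on that path, so at 10 minutes the path becomes 22 minutes.
That remains the longest chain; total 22 minutes.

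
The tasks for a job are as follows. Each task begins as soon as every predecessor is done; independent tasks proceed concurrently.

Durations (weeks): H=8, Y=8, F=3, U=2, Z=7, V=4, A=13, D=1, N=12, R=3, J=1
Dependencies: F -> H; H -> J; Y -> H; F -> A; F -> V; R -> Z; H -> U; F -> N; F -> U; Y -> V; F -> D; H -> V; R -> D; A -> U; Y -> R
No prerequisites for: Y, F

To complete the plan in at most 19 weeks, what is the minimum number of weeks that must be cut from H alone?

1

Current finish: 20 weeks; target: 19.
H is on every critical path, so each week cut from H cuts the finish by one (this holds down to a finish of 18).
Need 20 − 19 = 1 week off H → H becomes 7 weeks, finish becomes 19.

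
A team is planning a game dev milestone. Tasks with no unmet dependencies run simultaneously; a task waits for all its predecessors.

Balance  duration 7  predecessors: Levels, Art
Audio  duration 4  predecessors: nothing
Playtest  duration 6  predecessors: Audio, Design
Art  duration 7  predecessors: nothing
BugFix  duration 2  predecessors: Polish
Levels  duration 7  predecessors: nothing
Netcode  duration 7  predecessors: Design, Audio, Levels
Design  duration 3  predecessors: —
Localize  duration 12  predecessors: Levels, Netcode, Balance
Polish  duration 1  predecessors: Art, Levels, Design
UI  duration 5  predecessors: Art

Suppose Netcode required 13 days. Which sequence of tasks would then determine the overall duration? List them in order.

Baseline: Levels→Netcode→Localize = 7+7+12 = 26 → 26 days.
Netcode is on the critical path; changing it to 13 makes that path 32 days.
The critical path is still Levels→Netcode→Localize; finish is now 32 days.

Levels, Netcode, Localize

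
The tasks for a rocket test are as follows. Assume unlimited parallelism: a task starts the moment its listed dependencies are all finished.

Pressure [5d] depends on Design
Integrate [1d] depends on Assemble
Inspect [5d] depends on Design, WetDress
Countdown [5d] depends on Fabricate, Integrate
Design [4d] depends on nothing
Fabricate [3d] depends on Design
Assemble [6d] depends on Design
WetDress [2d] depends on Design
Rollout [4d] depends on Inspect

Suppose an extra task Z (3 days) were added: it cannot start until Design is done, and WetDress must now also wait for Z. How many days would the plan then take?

Originally the plan takes 16 days.
With Z inserted, WetDress now waits for max(Design, Z).
New critical path: Design→Z→WetDress→Inspect→Rollout = 4+3+2+5+4 = 18 ⇒ 18 days.

18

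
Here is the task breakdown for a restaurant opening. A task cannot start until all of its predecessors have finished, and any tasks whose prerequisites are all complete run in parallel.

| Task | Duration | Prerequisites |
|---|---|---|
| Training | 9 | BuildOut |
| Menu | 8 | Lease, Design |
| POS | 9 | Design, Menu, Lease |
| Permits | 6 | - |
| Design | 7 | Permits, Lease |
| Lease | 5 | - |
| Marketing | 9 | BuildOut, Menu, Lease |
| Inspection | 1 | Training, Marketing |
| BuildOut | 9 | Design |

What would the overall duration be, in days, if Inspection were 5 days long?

The binding path is Permits→Design→BuildOut→Training→Inspection = 6+7+9+9+1 = 32; finish at 32 days.
Inspection is on the critical path; changing it to 5 makes that path 36 days.
No other chain overtakes it, so the finish is 36 days.

36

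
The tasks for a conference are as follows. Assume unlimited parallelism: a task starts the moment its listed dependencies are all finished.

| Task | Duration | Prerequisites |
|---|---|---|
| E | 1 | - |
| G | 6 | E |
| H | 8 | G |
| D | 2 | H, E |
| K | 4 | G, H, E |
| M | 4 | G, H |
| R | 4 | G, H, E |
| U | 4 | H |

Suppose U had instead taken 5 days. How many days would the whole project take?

20

Actual critical path: E→G→H→U = 1+6+8+4 = 19 ⇒ 19 days.
U is on the critical path; changing it to 5 makes that path 20 days.
The critical path is still E→G→H→U; finish is now 20 days.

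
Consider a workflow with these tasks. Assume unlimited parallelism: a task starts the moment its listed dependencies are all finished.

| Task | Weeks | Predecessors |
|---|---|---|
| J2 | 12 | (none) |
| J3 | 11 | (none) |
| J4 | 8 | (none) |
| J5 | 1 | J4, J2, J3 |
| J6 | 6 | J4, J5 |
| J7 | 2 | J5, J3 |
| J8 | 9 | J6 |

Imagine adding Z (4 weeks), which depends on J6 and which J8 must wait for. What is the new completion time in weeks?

32

Originally the project takes 28 weeks.
With Z inserted, J8 now waits for max(J6, Z).
New critical path: J2→J5→J6→Z→J8 = 12+1+6+4+9 = 32 ⇒ 32 weeks.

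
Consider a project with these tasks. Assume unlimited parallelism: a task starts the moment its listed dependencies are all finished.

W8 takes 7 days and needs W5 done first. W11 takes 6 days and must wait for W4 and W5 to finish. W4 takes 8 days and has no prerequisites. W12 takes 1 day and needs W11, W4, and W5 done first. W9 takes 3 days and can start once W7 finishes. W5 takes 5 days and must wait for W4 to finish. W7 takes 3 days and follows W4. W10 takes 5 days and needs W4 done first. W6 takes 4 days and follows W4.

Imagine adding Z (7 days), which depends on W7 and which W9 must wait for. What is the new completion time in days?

Originally the project takes 20 days.
With Z inserted, W9 now waits for max(W7, Z).
New critical path: W4→W7→Z→W9 = 8+3+7+3 = 21 ⇒ 21 days.

21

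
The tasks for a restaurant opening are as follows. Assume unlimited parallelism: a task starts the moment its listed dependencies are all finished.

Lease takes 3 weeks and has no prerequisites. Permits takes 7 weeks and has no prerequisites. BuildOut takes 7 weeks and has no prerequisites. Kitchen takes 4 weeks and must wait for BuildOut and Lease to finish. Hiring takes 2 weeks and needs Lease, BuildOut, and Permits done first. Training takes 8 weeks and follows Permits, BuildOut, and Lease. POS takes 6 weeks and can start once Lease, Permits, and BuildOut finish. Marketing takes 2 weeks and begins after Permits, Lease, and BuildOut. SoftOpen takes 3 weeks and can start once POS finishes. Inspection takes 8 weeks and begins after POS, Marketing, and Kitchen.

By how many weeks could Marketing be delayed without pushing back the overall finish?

4

Permits→POS→Inspection = 7+6+8 = 21 sets the makespan at 21 weeks.
Longest path through Marketing: 17 weeks (earliest finish 9, latest finish 13).
So Marketing can slip 13 − 9 = 4 weeks.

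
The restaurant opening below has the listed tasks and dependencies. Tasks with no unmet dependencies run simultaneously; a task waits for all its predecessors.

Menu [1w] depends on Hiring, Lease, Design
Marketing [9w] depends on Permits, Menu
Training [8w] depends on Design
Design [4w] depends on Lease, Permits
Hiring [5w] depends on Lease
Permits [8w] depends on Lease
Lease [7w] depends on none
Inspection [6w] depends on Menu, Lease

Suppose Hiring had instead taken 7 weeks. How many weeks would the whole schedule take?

Critical path before the change: Lease→Permits→Design→Menu→Marketing = 7+8+4+1+9 = 29 giving 29 weeks.
Hiring has 7 weeks of float (longest path through it is 22).
That remains the longest chain; total 29 weeks.

29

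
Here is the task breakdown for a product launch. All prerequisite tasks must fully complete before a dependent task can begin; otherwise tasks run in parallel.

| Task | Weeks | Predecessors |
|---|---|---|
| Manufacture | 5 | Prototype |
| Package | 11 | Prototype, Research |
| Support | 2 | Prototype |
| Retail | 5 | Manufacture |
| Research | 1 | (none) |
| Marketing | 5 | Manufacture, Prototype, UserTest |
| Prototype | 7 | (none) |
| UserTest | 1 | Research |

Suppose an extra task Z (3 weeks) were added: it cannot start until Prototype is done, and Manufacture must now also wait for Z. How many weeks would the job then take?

Originally the job takes 18 weeks.
With Z inserted, Manufacture now waits for max(Prototype, Z).
New critical path: Prototype→Z→Manufacture→Marketing = 7+3+5+5 = 20 ⇒ 20 weeks.

20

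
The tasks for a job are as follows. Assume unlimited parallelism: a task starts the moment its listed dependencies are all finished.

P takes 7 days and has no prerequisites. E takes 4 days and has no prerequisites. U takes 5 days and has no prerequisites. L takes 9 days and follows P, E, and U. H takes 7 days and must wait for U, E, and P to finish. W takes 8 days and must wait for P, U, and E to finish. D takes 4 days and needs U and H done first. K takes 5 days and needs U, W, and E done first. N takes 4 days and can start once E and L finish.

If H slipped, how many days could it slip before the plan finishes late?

2

The longest chain is P→L→N = 7+9+4 = 20; overall finish 20 days.
H finishes as early as 14 and must finish by 16.
Float = 20 − 18 = 2.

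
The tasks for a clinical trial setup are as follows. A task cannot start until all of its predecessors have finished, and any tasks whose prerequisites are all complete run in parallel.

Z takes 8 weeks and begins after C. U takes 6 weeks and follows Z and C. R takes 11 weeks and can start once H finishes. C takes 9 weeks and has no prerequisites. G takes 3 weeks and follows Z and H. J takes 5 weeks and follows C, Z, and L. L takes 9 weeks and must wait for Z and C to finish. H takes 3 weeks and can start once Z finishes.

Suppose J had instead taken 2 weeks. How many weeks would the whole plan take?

31

The binding path is C→Z→L→J = 9+8+9+5 = 31; finish at 31 weeks.
J lies on that path, so at 2 weeks the path becomes 28 weeks.
New critical path: C→Z→H→R = 9+8+3+11 = 31 ⇒ 31 weeks.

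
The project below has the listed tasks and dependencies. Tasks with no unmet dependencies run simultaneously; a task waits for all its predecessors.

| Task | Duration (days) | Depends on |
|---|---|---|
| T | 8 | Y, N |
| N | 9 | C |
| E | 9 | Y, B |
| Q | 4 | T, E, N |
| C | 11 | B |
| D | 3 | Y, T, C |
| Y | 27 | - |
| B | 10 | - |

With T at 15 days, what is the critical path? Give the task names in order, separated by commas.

Baseline: B→C→N→T→Q = 10+11+9+8+4 = 42 → 42 days.
T is on the critical path; changing it to 15 makes that path 49 days.
No other chain overtakes it, so the finish is 49 days.

B, C, N, T, Q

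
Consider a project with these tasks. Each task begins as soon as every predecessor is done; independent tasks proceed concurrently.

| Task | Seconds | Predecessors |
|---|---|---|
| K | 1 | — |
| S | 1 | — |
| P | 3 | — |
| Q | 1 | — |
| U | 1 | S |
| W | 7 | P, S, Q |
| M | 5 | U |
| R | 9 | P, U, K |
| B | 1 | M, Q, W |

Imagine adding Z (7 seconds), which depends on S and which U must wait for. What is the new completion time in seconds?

18

Originally the project takes 12 seconds.
With Z inserted, U now waits for max(S, Z).
New critical path: S→Z→U→R = 1+7+1+9 = 18 ⇒ 18 seconds.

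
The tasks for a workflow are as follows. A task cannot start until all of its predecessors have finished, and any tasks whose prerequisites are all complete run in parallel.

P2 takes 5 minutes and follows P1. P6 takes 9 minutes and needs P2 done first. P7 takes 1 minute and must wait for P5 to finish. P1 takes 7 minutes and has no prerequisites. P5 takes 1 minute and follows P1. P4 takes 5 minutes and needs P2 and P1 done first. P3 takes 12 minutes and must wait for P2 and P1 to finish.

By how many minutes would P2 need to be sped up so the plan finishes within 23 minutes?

1

Current finish: 24 minutes; target: 23.
P2 is on every critical path, so each minute cut from P2 cuts the finish by one (this holds down to a finish of 20).
Need 24 − 23 = 1 minute off P2 → P2 becomes 4 minutes, finish becomes 23.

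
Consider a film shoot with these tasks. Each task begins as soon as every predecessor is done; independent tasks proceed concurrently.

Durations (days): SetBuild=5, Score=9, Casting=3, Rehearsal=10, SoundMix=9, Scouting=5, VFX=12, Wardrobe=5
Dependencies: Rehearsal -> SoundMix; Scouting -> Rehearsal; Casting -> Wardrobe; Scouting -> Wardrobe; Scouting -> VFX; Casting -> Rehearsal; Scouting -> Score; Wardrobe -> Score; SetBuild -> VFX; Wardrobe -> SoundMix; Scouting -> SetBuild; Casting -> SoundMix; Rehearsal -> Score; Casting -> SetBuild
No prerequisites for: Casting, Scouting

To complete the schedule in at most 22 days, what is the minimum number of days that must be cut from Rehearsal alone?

2

Current finish: 24 days; target: 22.
Rehearsal is on every critical path, so each day cut from Rehearsal cuts the finish by one (this holds down to a finish of 22).
Need 24 − 22 = 2 days off Rehearsal → Rehearsal becomes 8 days, finish becomes 22.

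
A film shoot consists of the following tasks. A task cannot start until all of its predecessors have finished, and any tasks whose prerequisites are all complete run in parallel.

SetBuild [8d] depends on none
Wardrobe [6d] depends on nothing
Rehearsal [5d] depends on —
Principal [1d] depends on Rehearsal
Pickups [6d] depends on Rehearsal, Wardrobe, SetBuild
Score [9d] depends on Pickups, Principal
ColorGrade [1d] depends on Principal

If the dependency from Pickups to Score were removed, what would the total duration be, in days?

Before: longest chain SetBuild→Pickups→Score = 8+6+9 = 23, finish 23.
Without Pickups→Score, Score's earliest start moves from 14 to 6.
After: Rehearsal→Principal→Score = 5+1+9 = 15 → 15 days.

15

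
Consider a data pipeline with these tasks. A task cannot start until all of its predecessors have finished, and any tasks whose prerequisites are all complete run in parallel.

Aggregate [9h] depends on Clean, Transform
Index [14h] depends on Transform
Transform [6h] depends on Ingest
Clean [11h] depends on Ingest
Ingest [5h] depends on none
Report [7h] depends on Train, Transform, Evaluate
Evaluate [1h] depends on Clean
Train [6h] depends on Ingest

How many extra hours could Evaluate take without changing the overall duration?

1

Ingest→Clean→Aggregate = 5+11+9 = 25 sets the makespan at 25 hours.
Evaluate finishes as early as 17 and must finish by 18.
Float = 25 − 24 = 1.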